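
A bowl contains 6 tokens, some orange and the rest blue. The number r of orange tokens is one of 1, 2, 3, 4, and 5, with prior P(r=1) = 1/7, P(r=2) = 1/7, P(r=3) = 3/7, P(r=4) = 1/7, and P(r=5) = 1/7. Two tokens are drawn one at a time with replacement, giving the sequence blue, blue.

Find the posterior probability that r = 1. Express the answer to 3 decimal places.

Under each hypothesis, the probability of the observed sequence is: P(data | r = 1) = (5/6)(5/6) = 25/36; P(data | r = 2) = (4/6)(4/6) = 4/9; P(data | r = 3) = (3/6)(3/6) = 1/4; P(data | r = 4) = (2/6)(2/6) = 1/9; P(data | r = 5) = (1/6)(1/6) = 1/36.
The prior-weighted likelihoods are 1/7 · 25/36 = 25/252, 1/7 · 4/9 = 4/63, 3/7 · 1/4 = 3/28, 1/7 · 1/9 = 1/63, 1/7 · 1/36 = 1/252; summing to 73/252.
By Bayes' rule, P(r = 1 | data) = (25/252) / (73/252) = 25/73.

0.342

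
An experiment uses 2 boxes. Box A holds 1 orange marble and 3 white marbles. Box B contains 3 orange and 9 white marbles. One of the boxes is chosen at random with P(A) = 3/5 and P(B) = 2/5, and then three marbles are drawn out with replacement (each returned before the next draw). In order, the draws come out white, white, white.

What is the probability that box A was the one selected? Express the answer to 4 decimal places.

0.6000

Under each hypothesis, the probability of the observed sequence is: P(data | box A) = (3/4)(3/4)(3/4) = 27/64; P(data | box B) = (9/12)(9/12)(9/12) = 27/64.
The prior-weighted likelihoods are 3/5 · 27/64 = 81/320, 2/5 · 27/64 = 27/160; these sum to 27/64.
Therefore the posterior P(box A | data) = (81/320) / (27/64) = 3/5.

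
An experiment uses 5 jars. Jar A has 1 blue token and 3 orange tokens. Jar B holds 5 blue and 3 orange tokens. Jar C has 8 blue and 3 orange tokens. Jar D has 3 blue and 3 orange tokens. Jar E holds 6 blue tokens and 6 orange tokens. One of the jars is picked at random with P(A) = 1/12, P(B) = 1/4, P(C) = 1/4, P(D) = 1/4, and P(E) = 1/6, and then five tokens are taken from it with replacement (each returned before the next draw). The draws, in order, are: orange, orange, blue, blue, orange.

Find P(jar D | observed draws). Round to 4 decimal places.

Under each hypothesis, the probability of the observed sequence is: P(data | jar A) = (3/4)(3/4)(1/4)(1/4)(3/4) = 0.026367; P(data | jar B) = (3/8)(3/8)(5/8)(5/8)(3/8) = 0.020599; P(data | jar C) = (3/11)(3/11)(8/11)(8/11)(3/11) = 0.01073; P(data | jar D) = (3/6)(3/6)(3/6)(3/6)(3/6) = 0.03125; P(data | jar E) = (6/12)(6/12)(6/12)(6/12)(6/12) = 0.03125.
Weighting by the prior gives 1/12 · 0.026367 = 0.0021973, 1/4 · 0.020599 = 0.0051498, 1/4 · 0.01073 = 0.0026824, 1/4 · 0.03125 = 0.0078125, 1/6 · 0.03125 = 0.0052083; with total 0.02305.
So P(jar D | data) = (0.0078125) / (0.02305) = 0.33893.

0.3389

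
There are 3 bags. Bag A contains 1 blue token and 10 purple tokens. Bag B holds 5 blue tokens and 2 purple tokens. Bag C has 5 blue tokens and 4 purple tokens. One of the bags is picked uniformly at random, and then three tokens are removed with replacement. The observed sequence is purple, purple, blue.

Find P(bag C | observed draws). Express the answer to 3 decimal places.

Under each hypothesis, the probability of the observed sequence is: P(data | bag A) = (10/11)(10/11)(1/11) = 0.075131; P(data | bag B) = (2/7)(2/7)(5/7) = 0.058309; P(data | bag C) = (4/9)(4/9)(5/9) = 0.10974.
The prior-weighted likelihoods are 1/3 · 0.075131 = 0.025044, 1/3 · 0.058309 = 0.019436, 1/3 · 0.10974 = 0.03658; with total 0.08106.
Therefore the posterior P(bag C | data) = (0.03658) / (0.08106) = 0.45127.

0.451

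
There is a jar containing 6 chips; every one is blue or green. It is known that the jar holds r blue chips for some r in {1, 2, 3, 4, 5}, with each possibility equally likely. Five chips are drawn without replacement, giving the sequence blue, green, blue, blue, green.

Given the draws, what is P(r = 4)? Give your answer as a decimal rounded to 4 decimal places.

For each hypothesis, P(data | H) works out to: P(data | r = 1) = (1/6)(5/5)(0/4) = 0; P(data | r = 2) = (2/6)(4/5)(1/4)(0/3) = 0; P(data | r = 3) = (3/6)(3/5)(2/4)(1/3)(2/2) = 1/20; P(data | r = 4) = (4/6)(2/5)(3/4)(2/3)(1/2) = 1/15; P(data | r = 5) = (5/6)(1/5)(4/4)(3/3)(0/2) = 0.
Weighting by the prior gives 1/5 · 0 = 0, 1/5 · 0 = 0, 1/5 · 1/20 = 1/100, 1/5 · 1/15 = 1/75, 1/5 · 0 = 0; these sum to 7/300.
Hence P(r = 4 | data) = (1/75) / (7/300) = 4/7.

0.5714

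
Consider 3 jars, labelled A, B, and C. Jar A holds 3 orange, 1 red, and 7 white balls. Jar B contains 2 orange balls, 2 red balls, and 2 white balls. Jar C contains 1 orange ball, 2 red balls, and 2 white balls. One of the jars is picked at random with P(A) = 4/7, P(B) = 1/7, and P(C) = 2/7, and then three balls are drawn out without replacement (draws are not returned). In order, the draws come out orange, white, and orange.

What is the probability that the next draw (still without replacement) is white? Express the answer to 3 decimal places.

0.682

Compute the likelihood of the observed sequence for each case: P(data | jar A) = (3/11)(7/10)(2/9) = 0.042424; P(data | jar B) = (2/6)(2/5)(1/4) = 0.033333; P(data | jar C) = (1/5)(2/4)(0/3) = 0.
The prior-weighted likelihoods are 4/7 · 0.042424 = 0.024242, 1/7 · 0.033333 = 0.0047619, 2/7 · 0 = 0; with total 0.029004.
Normalising, the posterior is P(jar A | data) = 0.83582, P(jar B | data) = 0.16418, P(jar C | data) = 0.
Averaging over the posterior, P(white next | data) = (3/4)(0.83582) + (1/3)(0.16418) = 0.68159.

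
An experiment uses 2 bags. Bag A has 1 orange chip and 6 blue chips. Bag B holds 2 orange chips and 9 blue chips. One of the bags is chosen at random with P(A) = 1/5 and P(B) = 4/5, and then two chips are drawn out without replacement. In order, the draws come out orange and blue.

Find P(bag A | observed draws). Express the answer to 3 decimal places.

Compute the likelihood of the observed sequence for each case: P(data | bag A) = (1/7)(6/6) = 0.14286; P(data | bag B) = (2/11)(9/10) = 0.16364.
The prior-weighted likelihoods are 1/5 · 0.14286 = 0.028571, 4/5 · 0.16364 = 0.13091; summing to 0.15948.
Hence P(bag A | data) = (0.028571) / (0.15948) = 0.17915.

0.179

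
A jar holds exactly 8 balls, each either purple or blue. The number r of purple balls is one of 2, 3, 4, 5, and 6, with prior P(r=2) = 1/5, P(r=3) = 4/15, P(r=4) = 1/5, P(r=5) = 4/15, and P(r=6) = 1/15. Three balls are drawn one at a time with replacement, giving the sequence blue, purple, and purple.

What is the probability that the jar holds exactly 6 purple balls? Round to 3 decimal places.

0.088

For each hypothesis, P(data | H) works out to: P(data | r = 2) = (6/8)(2/8)(2/8) = 3/64; P(data | r = 3) = (5/8)(3/8)(3/8) = 45/512; P(data | r = 4) = (4/8)(4/8)(4/8) = 1/8; P(data | r = 5) = (3/8)(5/8)(5/8) = 75/512; P(data | r = 6) = (2/8)(6/8)(6/8) = 9/64.
Weighting by the prior gives 1/5 · 3/64 = 3/320, 4/15 · 45/512 = 3/128, 1/5 · 1/8 = 1/40, 4/15 · 75/512 = 5/128, 1/15 · 9/64 = 3/320; with total 17/160.
So P(r = 6 | data) = (3/320) / (17/160) = 3/34.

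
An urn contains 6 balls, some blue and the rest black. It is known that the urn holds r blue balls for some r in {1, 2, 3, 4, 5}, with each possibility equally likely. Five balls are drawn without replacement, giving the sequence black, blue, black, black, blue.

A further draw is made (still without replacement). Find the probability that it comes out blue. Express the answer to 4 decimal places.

The likelihood of the observed sequence under each hypothesis: P(data | r = 1) = (5/6)(1/5)(4/4)(3/3)(0/2) = 0; P(data | r = 2) = (4/6)(2/5)(3/4)(2/3)(1/2) = 1/15; P(data | r = 3) = (3/6)(3/5)(2/4)(1/3)(2/2) = 1/20; P(data | r = 4) = (2/6)(4/5)(1/4)(0/3) = 0; P(data | r = 5) = (1/6)(5/5)(0/4) = 0.
Multiplying each by its prior: 1/5 · 0 = 0, 1/5 · 1/15 = 1/75, 1/5 · 1/20 = 1/100, 1/5 · 0 = 0, 1/5 · 0 = 0; these sum to 7/300.
The posterior is then P(r = 1 | data) = 0, P(r = 2 | data) = 4/7, P(r = 3 | data) = 3/7, P(r = 4 | data) = 0, P(r = 5 | data) = 0.
So P(blue next | data) = Σ P(blue next | H) P(H | data) = (0)(4/7) + (1)(3/7) = 3/7.

0.4286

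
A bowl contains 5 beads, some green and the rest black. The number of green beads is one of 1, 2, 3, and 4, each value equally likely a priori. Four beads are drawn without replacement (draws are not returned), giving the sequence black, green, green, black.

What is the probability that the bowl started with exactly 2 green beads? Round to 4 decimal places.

0.5000

For each hypothesis, P(data | H) works out to: P(data | r = 1) = (4/5)(1/4)(0/3) = 0; P(data | r = 2) = (3/5)(2/4)(1/3)(2/2) = 1/10; P(data | r = 3) = (2/5)(3/4)(2/3)(1/2) = 1/10; P(data | r = 4) = (1/5)(4/4)(3/3)(0/2) = 0.
The prior-weighted likelihoods are 1/4 · 0 = 0, 1/4 · 1/10 = 1/40, 1/4 · 1/10 = 1/40, 1/4 · 0 = 0; summing to 1/20.
By Bayes' rule, P(r = 2 | data) = (1/40) / (1/20) = 1/2.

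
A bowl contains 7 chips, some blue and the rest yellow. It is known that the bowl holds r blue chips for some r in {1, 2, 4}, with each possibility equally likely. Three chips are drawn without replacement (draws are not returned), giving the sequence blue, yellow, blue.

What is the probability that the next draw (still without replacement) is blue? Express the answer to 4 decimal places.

The likelihood of the observed sequence under each hypothesis: P(data | r = 1) = (1/7)(6/6)(0/5) = 0; P(data | r = 2) = (2/7)(5/6)(1/5) = 1/21; P(data | r = 4) = (4/7)(3/6)(3/5) = 6/35.
Weighting by the prior gives 1/3 · 0 = 0, 1/3 · 1/21 = 1/63, 1/3 · 6/35 = 2/35; with total 23/315.
Dividing through by the total gives posterior P(r = 1 | data) = 0, P(r = 2 | data) = 5/23, P(r = 4 | data) = 18/23.
Averaging over the posterior, P(blue next | data) = (0)(5/23) + (1/2)(18/23) = 9/23.

0.3913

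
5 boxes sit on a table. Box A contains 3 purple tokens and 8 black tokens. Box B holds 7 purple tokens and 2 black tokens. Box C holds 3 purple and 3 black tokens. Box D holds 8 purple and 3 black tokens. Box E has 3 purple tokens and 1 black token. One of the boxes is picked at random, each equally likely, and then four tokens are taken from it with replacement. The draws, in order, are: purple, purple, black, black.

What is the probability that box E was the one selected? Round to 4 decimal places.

0.1705

The likelihood of the observed sequence under each hypothesis: P(data | box A) = (3/11)(3/11)(8/11)(8/11) = 0.039342; P(data | box B) = (7/9)(7/9)(2/9)(2/9) = 0.029873; P(data | box C) = (3/6)(3/6)(3/6)(3/6) = 0.0625; P(data | box D) = (8/11)(8/11)(3/11)(3/11) = 0.039342; P(data | box E) = (3/4)(3/4)(1/4)(1/4) = 0.035156.
Multiplying each by its prior: 1/5 · 0.039342 = 0.0078683, 1/5 · 0.029873 = 0.0059747, 1/5 · 0.0625 = 0.0125, 1/5 · 0.039342 = 0.0078683, 1/5 · 0.035156 = 0.0070313; with total 0.041243.
Therefore the posterior P(box E | data) = (0.0070313) / (0.041243) = 0.17049.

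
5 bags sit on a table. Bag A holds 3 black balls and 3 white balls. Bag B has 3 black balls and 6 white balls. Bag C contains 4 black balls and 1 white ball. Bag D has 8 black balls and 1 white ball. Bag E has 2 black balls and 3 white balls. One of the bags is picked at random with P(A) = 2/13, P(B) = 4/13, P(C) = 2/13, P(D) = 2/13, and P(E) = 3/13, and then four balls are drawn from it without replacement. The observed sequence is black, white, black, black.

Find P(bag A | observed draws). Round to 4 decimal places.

Under each hypothesis, the probability of the observed sequence is: P(data | bag A) = (3/6)(3/5)(2/4)(1/3) = 0.05; P(data | bag B) = (3/9)(6/8)(2/7)(1/6) = 0.011905; P(data | bag C) = (4/5)(1/4)(3/3)(2/2) = 0.2; P(data | bag D) = (8/9)(1/8)(7/7)(6/6) = 0.11111; P(data | bag E) = (2/5)(3/4)(1/3)(0/2) = 0.
Weighting by the prior gives 2/13 · 0.05 = 0.0076923, 4/13 · 0.011905 = 0.003663, 2/13 · 0.2 = 0.030769, 2/13 · 0.11111 = 0.017094, 3/13 · 0 = 0; these sum to 0.059219.
Hence P(bag A | data) = (0.0076923) / (0.059219) = 0.1299.

0.1299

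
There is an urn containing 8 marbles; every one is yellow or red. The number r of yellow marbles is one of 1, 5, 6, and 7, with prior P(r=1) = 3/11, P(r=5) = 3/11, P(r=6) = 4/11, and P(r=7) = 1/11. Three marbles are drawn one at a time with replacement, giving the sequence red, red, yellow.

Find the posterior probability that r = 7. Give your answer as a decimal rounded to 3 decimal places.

0.018

For each hypothesis, P(data | H) works out to: P(data | r = 1) = (7/8)(7/8)(1/8) = 0.095703; P(data | r = 5) = (3/8)(3/8)(5/8) = 0.087891; P(data | r = 6) = (2/8)(2/8)(6/8) = 0.046875; P(data | r = 7) = (1/8)(1/8)(7/8) = 0.013672.
Weighting by the prior gives 3/11 · 0.095703 = 0.026101, 3/11 · 0.087891 = 0.02397, 4/11 · 0.046875 = 0.017045, 1/11 · 0.013672 = 0.0012429; with total 0.068359.
So P(r = 7 | data) = (0.0012429) / (0.068359) = 0.018182.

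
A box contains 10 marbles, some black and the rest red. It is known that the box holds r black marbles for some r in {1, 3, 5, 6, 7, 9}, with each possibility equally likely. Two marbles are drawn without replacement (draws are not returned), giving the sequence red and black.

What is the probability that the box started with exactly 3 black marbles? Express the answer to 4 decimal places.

Compute the likelihood of the observed sequence for each case: P(data | r = 1) = (9/10)(1/9) = 1/10; P(data | r = 3) = (7/10)(3/9) = 7/30; P(data | r = 5) = (5/10)(5/9) = 5/18; P(data | r = 6) = (4/10)(6/9) = 4/15; P(data | r = 7) = (3/10)(7/9) = 7/30; P(data | r = 9) = (1/10)(9/9) = 1/10.
The prior-weighted likelihoods are 1/6 · 1/10 = 1/60, 1/6 · 7/30 = 7/180, 1/6 · 5/18 = 5/108, 1/6 · 4/15 = 2/45, 1/6 · 7/30 = 7/180, 1/6 · 1/10 = 1/60; summing to 109/540.
Therefore the posterior P(r = 3 | data) = (7/180) / (109/540) = 21/109.

0.1927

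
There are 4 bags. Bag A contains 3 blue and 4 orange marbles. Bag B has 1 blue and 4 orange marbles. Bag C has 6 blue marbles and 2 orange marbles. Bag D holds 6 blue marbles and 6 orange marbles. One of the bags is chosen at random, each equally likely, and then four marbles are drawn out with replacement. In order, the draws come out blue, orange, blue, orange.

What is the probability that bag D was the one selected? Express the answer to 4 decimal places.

0.3411

For each hypothesis, P(data | H) works out to: P(data | bag A) = (3/7)(4/7)(3/7)(4/7) = 0.059975; P(data | bag B) = (1/5)(4/5)(1/5)(4/5) = 0.0256; P(data | bag C) = (6/8)(2/8)(6/8)(2/8) = 0.035156; P(data | bag D) = (6/12)(6/12)(6/12)(6/12) = 0.0625.
Multiplying each by its prior: 1/4 · 0.059975 = 0.014994, 1/4 · 0.0256 = 0.0064, 1/4 · 0.035156 = 0.0087891, 1/4 · 0.0625 = 0.015625; with total 0.045808.
Therefore the posterior P(bag D | data) = (0.015625) / (0.045808) = 0.3411.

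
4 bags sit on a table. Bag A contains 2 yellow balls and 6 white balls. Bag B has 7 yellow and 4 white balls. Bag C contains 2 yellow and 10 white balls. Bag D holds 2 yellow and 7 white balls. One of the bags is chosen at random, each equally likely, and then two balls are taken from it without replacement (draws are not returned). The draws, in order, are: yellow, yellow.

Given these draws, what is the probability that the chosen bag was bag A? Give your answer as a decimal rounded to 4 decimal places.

0.0776

The likelihood of the observed sequence under each hypothesis: P(data | bag A) = (2/8)(1/7) = 0.035714; P(data | bag B) = (7/11)(6/10) = 0.38182; P(data | bag C) = (2/12)(1/11) = 0.015152; P(data | bag D) = (2/9)(1/8) = 0.027778.
Multiplying each by its prior: 1/4 · 0.035714 = 0.0089286, 1/4 · 0.38182 = 0.095455, 1/4 · 0.015152 = 0.0037879, 1/4 · 0.027778 = 0.0069444; with total 0.11512.
So P(bag A | data) = (0.0089286) / (0.11512) = 0.077562.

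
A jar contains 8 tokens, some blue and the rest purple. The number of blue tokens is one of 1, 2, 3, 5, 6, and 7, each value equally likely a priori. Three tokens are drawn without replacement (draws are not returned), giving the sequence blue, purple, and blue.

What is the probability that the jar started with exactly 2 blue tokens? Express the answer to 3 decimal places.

0.059

The likelihood of the observed sequence under each hypothesis: P(data | r = 1) = (1/8)(7/7)(0/6) = 0; P(data | r = 2) = (2/8)(6/7)(1/6) = 1/28; P(data | r = 3) = (3/8)(5/7)(2/6) = 5/56; P(data | r = 5) = (5/8)(3/7)(4/6) = 5/28; P(data | r = 6) = (6/8)(2/7)(5/6) = 5/28; P(data | r = 7) = (7/8)(1/7)(6/6) = 1/8.
Multiplying each by its prior: 1/6 · 0 = 0, 1/6 · 1/28 = 1/168, 1/6 · 5/56 = 5/336, 1/6 · 5/28 = 5/168, 1/6 · 5/28 = 5/168, 1/6 · 1/8 = 1/48; summing to 17/168.
By Bayes' rule, P(r = 2 | data) = (1/168) / (17/168) = 1/17.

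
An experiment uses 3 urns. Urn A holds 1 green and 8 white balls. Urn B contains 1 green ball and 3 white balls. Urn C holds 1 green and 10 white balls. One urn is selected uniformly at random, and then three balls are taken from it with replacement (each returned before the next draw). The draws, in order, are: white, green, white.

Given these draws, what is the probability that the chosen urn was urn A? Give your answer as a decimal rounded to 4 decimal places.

For each hypothesis, P(data | H) works out to: P(data | urn A) = (8/9)(1/9)(8/9) = 0.087791; P(data | urn B) = (3/4)(1/4)(3/4) = 0.14062; P(data | urn C) = (10/11)(1/11)(10/11) = 0.075131.
Weighting by the prior gives 1/3 · 0.087791 = 0.029264, 1/3 · 0.14062 = 0.046875, 1/3 · 0.075131 = 0.025044; these sum to 0.10118.
Hence P(urn A | data) = (0.029264) / (0.10118) = 0.28922.

0.2892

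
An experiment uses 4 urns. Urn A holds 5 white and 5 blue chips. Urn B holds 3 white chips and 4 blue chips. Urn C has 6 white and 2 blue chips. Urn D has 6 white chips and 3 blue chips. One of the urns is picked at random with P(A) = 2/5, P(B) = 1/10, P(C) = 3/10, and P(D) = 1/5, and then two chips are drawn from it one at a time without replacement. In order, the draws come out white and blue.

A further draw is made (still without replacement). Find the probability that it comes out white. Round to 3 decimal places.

For each hypothesis, P(data | H) works out to: P(data | urn A) = (5/10)(5/9) = 5/18; P(data | urn B) = (3/7)(4/6) = 2/7; P(data | urn C) = (6/8)(2/7) = 3/14; P(data | urn D) = (6/9)(3/8) = 1/4.
Weighting by the prior gives 2/5 · 5/18 = 1/9, 1/10 · 2/7 = 1/35, 3/10 · 3/14 = 9/140, 1/5 · 1/4 = 1/20; these sum to 16/63.
Normalising, the posterior is P(urn A | data) = 0.4375, P(urn B | data) = 0.1125, P(urn C | data) = 0.25312, P(urn D | data) = 0.19687.
The predictive probability is P(white next | data) = (1/2)(0.4375) + (2/5)(0.1125) + (5/6)(0.25312) + (5/7)(0.19687) = 0.61531.

0.615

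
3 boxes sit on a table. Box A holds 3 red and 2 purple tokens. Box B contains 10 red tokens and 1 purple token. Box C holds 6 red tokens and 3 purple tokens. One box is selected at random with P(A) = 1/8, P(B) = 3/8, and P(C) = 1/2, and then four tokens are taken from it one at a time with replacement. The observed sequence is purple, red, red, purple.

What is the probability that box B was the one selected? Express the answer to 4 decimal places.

For each hypothesis, P(data | H) works out to: P(data | box A) = (2/5)(3/5)(3/5)(2/5) = 0.0576; P(data | box B) = (1/11)(10/11)(10/11)(1/11) = 0.0068301; P(data | box C) = (3/9)(6/9)(6/9)(3/9) = 0.049383.
Weighting by the prior gives 1/8 · 0.0576 = 0.0072, 3/8 · 0.0068301 = 0.0025613, 1/2 · 0.049383 = 0.024691; with total 0.034453.
By Bayes' rule, P(box B | data) = (0.0025613) / (0.034453) = 0.074343.

0.0743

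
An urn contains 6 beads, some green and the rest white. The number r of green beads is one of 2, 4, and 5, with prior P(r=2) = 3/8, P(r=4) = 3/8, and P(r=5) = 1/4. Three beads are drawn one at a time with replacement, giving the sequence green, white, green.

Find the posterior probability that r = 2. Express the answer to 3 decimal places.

For each hypothesis, P(data | H) works out to: P(data | r = 2) = (2/6)(4/6)(2/6) = 2/27; P(data | r = 4) = (4/6)(2/6)(4/6) = 4/27; P(data | r = 5) = (5/6)(1/6)(5/6) = 25/216.
Weighting by the prior gives 3/8 · 2/27 = 1/36, 3/8 · 4/27 = 1/18, 1/4 · 25/216 = 25/864; with total 97/864.
By Bayes' rule, P(r = 2 | data) = (1/36) / (97/864) = 24/97.

0.247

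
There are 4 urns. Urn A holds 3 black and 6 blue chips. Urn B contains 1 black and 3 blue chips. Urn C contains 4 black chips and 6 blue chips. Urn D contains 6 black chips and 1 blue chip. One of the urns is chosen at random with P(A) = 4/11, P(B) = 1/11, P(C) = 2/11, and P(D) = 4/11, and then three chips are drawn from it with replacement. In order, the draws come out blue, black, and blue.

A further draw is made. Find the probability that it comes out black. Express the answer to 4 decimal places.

Under each hypothesis, the probability of the observed sequence is: P(data | urn A) = (6/9)(3/9)(6/9) = 0.14815; P(data | urn B) = (3/4)(1/4)(3/4) = 0.14062; P(data | urn C) = (6/10)(4/10)(6/10) = 0.144; P(data | urn D) = (1/7)(6/7)(1/7) = 0.017493.
Multiplying each by its prior: 4/11 · 0.14815 = 0.053872, 1/11 · 0.14062 = 0.012784, 2/11 · 0.144 = 0.026182, 4/11 · 0.017493 = 0.006361; summing to 0.099199.
Dividing through by the total gives posterior P(urn A | data) = 0.54307, P(urn B | data) = 0.12887, P(urn C | data) = 0.26393, P(urn D | data) = 0.064124.
The predictive probability is P(black next | data) = (1/3)(0.54307) + (1/4)(0.12887) + (2/5)(0.26393) + (6/7)(0.064124) = 0.37378.

0.3738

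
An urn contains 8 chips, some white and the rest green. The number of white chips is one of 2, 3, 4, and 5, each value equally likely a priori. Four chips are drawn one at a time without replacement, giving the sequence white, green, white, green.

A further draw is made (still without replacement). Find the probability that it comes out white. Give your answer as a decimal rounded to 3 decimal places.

The likelihood of the observed sequence under each hypothesis: P(data | r = 2) = (2/8)(6/7)(1/6)(5/5) = 1/28; P(data | r = 3) = (3/8)(5/7)(2/6)(4/5) = 1/14; P(data | r = 4) = (4/8)(4/7)(3/6)(3/5) = 3/35; P(data | r = 5) = (5/8)(3/7)(4/6)(2/5) = 1/14.
Weighting by the prior gives 1/4 · 1/28 = 1/112, 1/4 · 1/14 = 1/56, 1/4 · 3/35 = 3/140, 1/4 · 1/14 = 1/56; these sum to 37/560.
The posterior is then P(r = 2 | data) = 5/37, P(r = 3 | data) = 10/37, P(r = 4 | data) = 12/37, P(r = 5 | data) = 10/37.
The predictive probability is P(white next | data) = (0)(5/37) + (1/4)(10/37) + (1/2)(12/37) + (3/4)(10/37) = 16/37.

0.432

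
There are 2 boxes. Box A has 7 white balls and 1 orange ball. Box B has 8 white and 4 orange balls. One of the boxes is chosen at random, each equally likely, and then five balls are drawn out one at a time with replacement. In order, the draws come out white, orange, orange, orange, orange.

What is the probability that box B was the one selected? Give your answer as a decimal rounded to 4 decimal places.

Compute the likelihood of the observed sequence for each case: P(data | box A) = (7/8)(1/8)(1/8)(1/8)(1/8) = 0.00021362; P(data | box B) = (8/12)(4/12)(4/12)(4/12)(4/12) = 0.0082305.
Multiplying each by its prior: 1/2 · 0.00021362 = 0.00010681, 1/2 · 0.0082305 = 0.0041152; with total 0.004222.
Therefore the posterior P(box B | data) = (0.0041152) / (0.004222) = 0.9747.

0.9747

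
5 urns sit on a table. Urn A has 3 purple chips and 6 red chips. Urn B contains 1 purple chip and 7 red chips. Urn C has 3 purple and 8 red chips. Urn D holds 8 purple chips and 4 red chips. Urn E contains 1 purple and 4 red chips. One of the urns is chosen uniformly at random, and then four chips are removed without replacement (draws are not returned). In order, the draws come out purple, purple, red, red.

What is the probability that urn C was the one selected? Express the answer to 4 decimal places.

Compute the likelihood of the observed sequence for each case: P(data | urn A) = (3/9)(2/8)(6/7)(5/6) = 0.059524; P(data | urn B) = (1/8)(0/7) = 0; P(data | urn C) = (3/11)(2/10)(8/9)(7/8) = 0.042424; P(data | urn D) = (8/12)(7/11)(4/10)(3/9) = 0.056566; P(data | urn E) = (1/5)(0/4) = 0.
The prior-weighted likelihoods are 1/5 · 0.059524 = 0.011905, 1/5 · 0 = 0, 1/5 · 0.042424 = 0.0084848, 1/5 · 0.056566 = 0.011313, 1/5 · 0 = 0; with total 0.031703.
So P(urn C | data) = (0.0084848) / (0.031703) = 0.26764.

0.2676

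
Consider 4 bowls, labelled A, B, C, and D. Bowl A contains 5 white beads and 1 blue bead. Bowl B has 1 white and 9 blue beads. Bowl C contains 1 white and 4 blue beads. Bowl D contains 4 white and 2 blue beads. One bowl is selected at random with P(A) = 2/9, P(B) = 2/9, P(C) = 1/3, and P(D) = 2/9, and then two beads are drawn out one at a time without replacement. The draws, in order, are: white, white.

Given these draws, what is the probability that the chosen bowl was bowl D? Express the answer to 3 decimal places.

Compute the likelihood of the observed sequence for each case: P(data | bowl A) = (5/6)(4/5) = 2/3; P(data | bowl B) = (1/10)(0/9) = 0; P(data | bowl C) = (1/5)(0/4) = 0; P(data | bowl D) = (4/6)(3/5) = 2/5.
Multiplying each by its prior: 2/9 · 2/3 = 4/27, 2/9 · 0 = 0, 1/3 · 0 = 0, 2/9 · 2/5 = 4/45; these sum to 32/135.
Therefore the posterior P(bowl D | data) = (4/45) / (32/135) = 3/8.

0.375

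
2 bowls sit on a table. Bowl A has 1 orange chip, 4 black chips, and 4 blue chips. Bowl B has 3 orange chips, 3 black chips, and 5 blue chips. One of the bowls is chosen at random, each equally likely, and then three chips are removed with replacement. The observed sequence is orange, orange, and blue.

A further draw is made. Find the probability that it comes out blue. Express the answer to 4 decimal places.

0.4531

The likelihood of the observed sequence under each hypothesis: P(data | bowl A) = (1/9)(1/9)(4/9) = 0.005487; P(data | bowl B) = (3/11)(3/11)(5/11) = 0.033809.
The prior-weighted likelihoods are 1/2 · 0.005487 = 0.0027435, 1/2 · 0.033809 = 0.016905; these sum to 0.019648.
Dividing through by the total gives posterior P(bowl A | data) = 0.13963, P(bowl B | data) = 0.86037.
So P(blue next | data) = Σ P(blue next | H) P(H | data) = (4/9)(0.13963) + (5/11)(0.86037) = 0.45314.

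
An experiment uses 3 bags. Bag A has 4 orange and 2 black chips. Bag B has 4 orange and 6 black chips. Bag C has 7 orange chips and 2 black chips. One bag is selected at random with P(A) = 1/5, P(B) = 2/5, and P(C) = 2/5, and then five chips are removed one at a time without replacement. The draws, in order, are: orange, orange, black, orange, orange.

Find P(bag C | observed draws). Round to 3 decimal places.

0.745

For each hypothesis, P(data | H) works out to: P(data | bag A) = (4/6)(3/5)(2/4)(2/3)(1/2) = 0.066667; P(data | bag B) = (4/10)(3/9)(6/8)(2/7)(1/6) = 0.0047619; P(data | bag C) = (7/9)(6/8)(2/7)(5/6)(4/5) = 0.11111.
The prior-weighted likelihoods are 1/5 · 0.066667 = 0.013333, 2/5 · 0.0047619 = 0.0019048, 2/5 · 0.11111 = 0.044444; summing to 0.059683.
Hence P(bag C | data) = (0.044444) / (0.059683) = 0.74468.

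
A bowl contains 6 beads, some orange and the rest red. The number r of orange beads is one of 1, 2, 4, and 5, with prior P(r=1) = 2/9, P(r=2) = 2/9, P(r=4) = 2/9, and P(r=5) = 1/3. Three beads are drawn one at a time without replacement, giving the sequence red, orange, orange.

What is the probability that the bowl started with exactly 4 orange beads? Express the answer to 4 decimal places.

0.3871

Under each hypothesis, the probability of the observed sequence is: P(data | r = 1) = (5/6)(1/5)(0/4) = 0; P(data | r = 2) = (4/6)(2/5)(1/4) = 1/15; P(data | r = 4) = (2/6)(4/5)(3/4) = 1/5; P(data | r = 5) = (1/6)(5/5)(4/4) = 1/6.
Weighting by the prior gives 2/9 · 0 = 0, 2/9 · 1/15 = 2/135, 2/9 · 1/5 = 2/45, 1/3 · 1/6 = 1/18; with total 31/270.
By Bayes' rule, P(r = 4 | data) = (2/45) / (31/270) = 12/31.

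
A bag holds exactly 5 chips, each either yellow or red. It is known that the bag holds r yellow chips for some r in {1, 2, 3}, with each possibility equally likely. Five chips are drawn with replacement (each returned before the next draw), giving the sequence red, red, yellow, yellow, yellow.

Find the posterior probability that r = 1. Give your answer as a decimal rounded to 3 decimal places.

0.082

The likelihood of the observed sequence under each hypothesis: P(data | r = 1) = (4/5)(4/5)(1/5)(1/5)(1/5) = 0.00512; P(data | r = 2) = (3/5)(3/5)(2/5)(2/5)(2/5) = 0.02304; P(data | r = 3) = (2/5)(2/5)(3/5)(3/5)(3/5) = 0.03456.
Multiplying each by its prior: 1/3 · 0.00512 = 0.0017067, 1/3 · 0.02304 = 0.00768, 1/3 · 0.03456 = 0.01152; with total 0.020907.
Therefore the posterior P(r = 1 | data) = (0.0017067) / (0.020907) = 0.081633.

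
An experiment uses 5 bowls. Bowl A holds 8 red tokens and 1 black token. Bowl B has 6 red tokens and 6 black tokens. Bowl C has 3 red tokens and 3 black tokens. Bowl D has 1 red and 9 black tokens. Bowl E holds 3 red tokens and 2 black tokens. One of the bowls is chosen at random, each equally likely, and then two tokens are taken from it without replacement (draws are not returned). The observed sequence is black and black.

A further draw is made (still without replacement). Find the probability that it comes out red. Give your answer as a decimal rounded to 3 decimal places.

0.366

Under each hypothesis, the probability of the observed sequence is: P(data | bowl A) = (1/9)(0/8) = 0; P(data | bowl B) = (6/12)(5/11) = 5/22; P(data | bowl C) = (3/6)(2/5) = 1/5; P(data | bowl D) = (9/10)(8/9) = 4/5; P(data | bowl E) = (2/5)(1/4) = 1/10.
The prior-weighted likelihoods are 1/5 · 0 = 0, 1/5 · 5/22 = 1/22, 1/5 · 1/5 = 1/25, 1/5 · 4/5 = 4/25, 1/5 · 1/10 = 1/50; summing to 73/275.
Dividing through by the total gives posterior P(bowl A | data) = 0, P(bowl B | data) = 25/146, P(bowl C | data) = 11/73, P(bowl D | data) = 44/73, P(bowl E | data) = 11/146.
Averaging over the posterior, P(red next | data) = (3/5)(25/146) + (3/4)(11/73) + (1/8)(44/73) + (1)(11/146) = 107/292.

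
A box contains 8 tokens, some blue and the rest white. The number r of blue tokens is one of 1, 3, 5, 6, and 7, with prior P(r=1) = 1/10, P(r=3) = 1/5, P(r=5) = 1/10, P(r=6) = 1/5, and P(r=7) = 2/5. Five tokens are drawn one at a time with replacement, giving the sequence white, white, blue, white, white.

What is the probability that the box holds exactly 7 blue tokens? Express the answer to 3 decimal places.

Under each hypothesis, the probability of the observed sequence is: P(data | r = 1) = (7/8)(7/8)(1/8)(7/8)(7/8) = 0.073273; P(data | r = 3) = (5/8)(5/8)(3/8)(5/8)(5/8) = 0.05722; P(data | r = 5) = (3/8)(3/8)(5/8)(3/8)(3/8) = 0.01236; P(data | r = 6) = (2/8)(2/8)(6/8)(2/8)(2/8) = 0.0029297; P(data | r = 7) = (1/8)(1/8)(7/8)(1/8)(1/8) = 0.00021362.
Weighting by the prior gives 1/10 · 0.073273 = 0.0073273, 1/5 · 0.05722 = 0.011444, 1/10 · 0.01236 = 0.001236, 1/5 · 0.0029297 = 0.00058594, 2/5 · 0.00021362 = 8.5449e-05; summing to 0.020679.
Therefore the posterior P(r = 7 | data) = (8.5449e-05) / (0.020679) = 0.0041322.

0.004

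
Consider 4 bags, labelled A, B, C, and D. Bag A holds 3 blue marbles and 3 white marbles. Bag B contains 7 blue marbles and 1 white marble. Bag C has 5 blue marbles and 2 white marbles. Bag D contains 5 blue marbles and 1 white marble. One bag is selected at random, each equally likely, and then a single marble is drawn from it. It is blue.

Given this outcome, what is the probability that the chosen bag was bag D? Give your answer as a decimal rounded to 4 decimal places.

For each hypothesis, P(data | H) works out to: P(data | bag A) = (3/6) = 1/2; P(data | bag B) = (7/8) = 7/8; P(data | bag C) = (5/7) = 5/7; P(data | bag D) = (5/6) = 5/6.
The prior-weighted likelihoods are 1/4 · 1/2 = 1/8, 1/4 · 7/8 = 7/32, 1/4 · 5/7 = 5/28, 1/4 · 5/6 = 5/24; with total 491/672.
By Bayes' rule, P(bag D | data) = (5/24) / (491/672) = 140/491.

0.2851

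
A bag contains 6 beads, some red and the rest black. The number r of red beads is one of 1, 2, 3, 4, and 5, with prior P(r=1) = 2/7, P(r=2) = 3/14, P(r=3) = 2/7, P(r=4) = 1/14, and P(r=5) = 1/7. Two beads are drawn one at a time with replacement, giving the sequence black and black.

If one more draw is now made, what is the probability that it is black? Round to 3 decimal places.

Compute the likelihood of the observed sequence for each case: P(data | r = 1) = (5/6)(5/6) = 25/36; P(data | r = 2) = (4/6)(4/6) = 4/9; P(data | r = 3) = (3/6)(3/6) = 1/4; P(data | r = 4) = (2/6)(2/6) = 1/9; P(data | r = 5) = (1/6)(1/6) = 1/36.
Weighting by the prior gives 2/7 · 25/36 = 25/126, 3/14 · 4/9 = 2/21, 2/7 · 1/4 = 1/14, 1/14 · 1/9 = 1/126, 1/7 · 1/36 = 1/252; with total 95/252.
Dividing through by the total gives posterior P(r = 1 | data) = 10/19, P(r = 2 | data) = 24/95, P(r = 3 | data) = 18/95, P(r = 4 | data) = 2/95, P(r = 5 | data) = 1/95.
Averaging over the posterior, P(black next | data) = (5/6)(10/19) + (2/3)(24/95) + (1/2)(18/95) + (1/3)(2/95) + (1/6)(1/95) = 27/38.

0.711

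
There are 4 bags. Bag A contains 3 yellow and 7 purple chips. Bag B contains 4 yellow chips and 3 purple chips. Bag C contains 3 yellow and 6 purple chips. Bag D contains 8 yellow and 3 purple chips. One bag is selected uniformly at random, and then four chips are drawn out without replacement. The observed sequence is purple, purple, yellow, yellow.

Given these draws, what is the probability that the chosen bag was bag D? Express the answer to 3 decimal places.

0.179

The likelihood of the observed sequence under each hypothesis: P(data | bag A) = (7/10)(6/9)(3/8)(2/7) = 0.05; P(data | bag B) = (3/7)(2/6)(4/5)(3/4) = 0.085714; P(data | bag C) = (6/9)(5/8)(3/7)(2/6) = 0.059524; P(data | bag D) = (3/11)(2/10)(8/9)(7/8) = 0.042424.
The prior-weighted likelihoods are 1/4 · 0.05 = 0.0125, 1/4 · 0.085714 = 0.021429, 1/4 · 0.059524 = 0.014881, 1/4 · 0.042424 = 0.010606; with total 0.059416.
Therefore the posterior P(bag D | data) = (0.010606) / (0.059416) = 0.17851.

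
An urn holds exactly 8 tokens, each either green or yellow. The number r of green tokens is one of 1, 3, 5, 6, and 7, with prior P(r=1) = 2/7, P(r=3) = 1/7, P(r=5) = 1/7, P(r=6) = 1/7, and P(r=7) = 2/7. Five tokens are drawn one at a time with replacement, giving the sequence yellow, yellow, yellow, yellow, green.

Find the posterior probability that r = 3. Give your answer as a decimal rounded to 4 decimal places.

For each hypothesis, P(data | H) works out to: P(data | r = 1) = (7/8)(7/8)(7/8)(7/8)(1/8) = 0.073273; P(data | r = 3) = (5/8)(5/8)(5/8)(5/8)(3/8) = 0.05722; P(data | r = 5) = (3/8)(3/8)(3/8)(3/8)(5/8) = 0.01236; P(data | r = 6) = (2/8)(2/8)(2/8)(2/8)(6/8) = 0.0029297; P(data | r = 7) = (1/8)(1/8)(1/8)(1/8)(7/8) = 0.00021362.
Multiplying each by its prior: 2/7 · 0.073273 = 0.020935, 1/7 · 0.05722 = 0.0081744, 1/7 · 0.01236 = 0.0017657, 1/7 · 0.0029297 = 0.00041853, 2/7 · 0.00021362 = 6.1035e-05; these sum to 0.031355.
Therefore the posterior P(r = 3 | data) = (0.0081744) / (0.031355) = 0.26071.

0.2607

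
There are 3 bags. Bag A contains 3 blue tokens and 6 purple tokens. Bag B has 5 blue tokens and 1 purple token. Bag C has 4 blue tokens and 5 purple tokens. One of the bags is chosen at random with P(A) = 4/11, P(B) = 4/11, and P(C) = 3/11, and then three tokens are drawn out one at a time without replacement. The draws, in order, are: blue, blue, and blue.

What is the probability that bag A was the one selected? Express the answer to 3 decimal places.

0.022

Compute the likelihood of the observed sequence for each case: P(data | bag A) = (3/9)(2/8)(1/7) = 1/84; P(data | bag B) = (5/6)(4/5)(3/4) = 1/2; P(data | bag C) = (4/9)(3/8)(2/7) = 1/21.
Multiplying each by its prior: 4/11 · 1/84 = 1/231, 4/11 · 1/2 = 2/11, 3/11 · 1/21 = 1/77; summing to 46/231.
Therefore the posterior P(bag A | data) = (1/231) / (46/231) = 1/46.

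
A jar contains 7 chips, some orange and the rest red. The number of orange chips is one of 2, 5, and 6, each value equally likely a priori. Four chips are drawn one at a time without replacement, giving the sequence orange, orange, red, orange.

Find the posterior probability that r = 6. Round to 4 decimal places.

The likelihood of the observed sequence under each hypothesis: P(data | r = 2) = (2/7)(1/6)(5/5)(0/4) = 0; P(data | r = 5) = (5/7)(4/6)(2/5)(3/4) = 1/7; P(data | r = 6) = (6/7)(5/6)(1/5)(4/4) = 1/7.
Multiplying each by its prior: 1/3 · 0 = 0, 1/3 · 1/7 = 1/21, 1/3 · 1/7 = 1/21; these sum to 2/21.
So P(r = 6 | data) = (1/21) / (2/21) = 1/2.

0.5000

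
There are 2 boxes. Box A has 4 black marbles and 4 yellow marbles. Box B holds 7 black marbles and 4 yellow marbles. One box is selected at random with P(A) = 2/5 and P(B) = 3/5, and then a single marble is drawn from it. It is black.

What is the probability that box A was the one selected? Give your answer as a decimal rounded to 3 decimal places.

Under each hypothesis, the probability of this draw is: P(data | box A) = (4/8) = 1/2; P(data | box B) = (7/11) = 7/11.
Multiplying each by its prior: 2/5 · 1/2 = 1/5, 3/5 · 7/11 = 21/55; these sum to 32/55.
Therefore the posterior P(box A | data) = (1/5) / (32/55) = 11/32.

0.344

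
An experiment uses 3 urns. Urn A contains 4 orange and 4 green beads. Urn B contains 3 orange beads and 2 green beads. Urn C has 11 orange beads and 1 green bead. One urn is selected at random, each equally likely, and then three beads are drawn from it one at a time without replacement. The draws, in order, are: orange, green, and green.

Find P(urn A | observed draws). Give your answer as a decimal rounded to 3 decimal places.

0.588

Under each hypothesis, the probability of the observed sequence is: P(data | urn A) = (4/8)(4/7)(3/6) = 1/7; P(data | urn B) = (3/5)(2/4)(1/3) = 1/10; P(data | urn C) = (11/12)(1/11)(0/10) = 0.
Weighting by the prior gives 1/3 · 1/7 = 1/21, 1/3 · 1/10 = 1/30, 1/3 · 0 = 0; with total 17/210.
So P(urn A | data) = (1/21) / (17/210) = 10/17.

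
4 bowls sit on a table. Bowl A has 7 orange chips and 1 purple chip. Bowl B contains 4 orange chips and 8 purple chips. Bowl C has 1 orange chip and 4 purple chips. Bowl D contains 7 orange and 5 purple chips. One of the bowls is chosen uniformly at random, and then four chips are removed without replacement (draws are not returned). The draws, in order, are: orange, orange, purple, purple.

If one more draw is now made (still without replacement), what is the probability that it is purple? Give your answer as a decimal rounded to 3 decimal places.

Compute the likelihood of the observed sequence for each case: P(data | bowl A) = (7/8)(6/7)(1/6)(0/5) = 0; P(data | bowl B) = (4/12)(3/11)(8/10)(7/9) = 28/495; P(data | bowl C) = (1/5)(0/4) = 0; P(data | bowl D) = (7/12)(6/11)(5/10)(4/9) = 7/99.
The prior-weighted likelihoods are 1/4 · 0 = 0, 1/4 · 28/495 = 7/495, 1/4 · 0 = 0, 1/4 · 7/99 = 7/396; summing to 7/220.
Normalising, the posterior is P(bowl A | data) = 0, P(bowl B | data) = 4/9, P(bowl C | data) = 0, P(bowl D | data) = 5/9.
Averaging over the posterior, P(purple next | data) = (3/4)(4/9) + (3/8)(5/9) = 13/24.

0.542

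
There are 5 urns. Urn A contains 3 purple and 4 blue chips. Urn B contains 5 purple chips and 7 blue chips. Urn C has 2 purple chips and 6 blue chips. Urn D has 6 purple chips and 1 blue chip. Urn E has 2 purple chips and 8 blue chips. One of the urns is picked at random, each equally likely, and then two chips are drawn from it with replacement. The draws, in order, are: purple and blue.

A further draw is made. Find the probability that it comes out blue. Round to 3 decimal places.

Under each hypothesis, the probability of the observed sequence is: P(data | urn A) = (3/7)(4/7) = 0.2449; P(data | urn B) = (5/12)(7/12) = 0.24306; P(data | urn C) = (2/8)(6/8) = 0.1875; P(data | urn D) = (6/7)(1/7) = 0.12245; P(data | urn E) = (2/10)(8/10) = 0.16.
Weighting by the prior gives 1/5 · 0.2449 = 0.04898, 1/5 · 0.24306 = 0.048611, 1/5 · 0.1875 = 0.0375, 1/5 · 0.12245 = 0.02449, 1/5 · 0.16 = 0.032; summing to 0.19158.
Dividing through by the total gives posterior P(urn A | data) = 0.25566, P(urn B | data) = 0.25374, P(urn C | data) = 0.19574, P(urn D | data) = 0.12783, P(urn E | data) = 0.16703.
The predictive probability is P(blue next | data) = (4/7)(0.25566) + (7/12)(0.25374) + (3/4)(0.19574) + (1/7)(0.12783) + (4/5)(0.16703) = 0.5928.

0.593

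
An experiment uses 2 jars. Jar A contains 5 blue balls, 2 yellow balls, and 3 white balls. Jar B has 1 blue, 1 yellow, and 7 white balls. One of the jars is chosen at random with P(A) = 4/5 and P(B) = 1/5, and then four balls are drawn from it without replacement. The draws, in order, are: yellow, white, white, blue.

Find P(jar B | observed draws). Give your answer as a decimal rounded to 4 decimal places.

0.2258

The likelihood of the observed sequence under each hypothesis: P(data | jar A) = (2/10)(3/9)(2/8)(5/7) = 0.011905; P(data | jar B) = (1/9)(7/8)(6/7)(1/6) = 0.013889.
The prior-weighted likelihoods are 4/5 · 0.011905 = 0.0095238, 1/5 · 0.013889 = 0.0027778; these sum to 0.012302.
Therefore the posterior P(jar B | data) = (0.0027778) / (0.012302) = 0.22581.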